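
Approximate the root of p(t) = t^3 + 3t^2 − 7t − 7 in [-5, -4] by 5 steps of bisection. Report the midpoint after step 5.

-4.28125

p(-4.5) = -5.875 < 0, so the root lies in [-4.5, -4]
p(-4.25) = 0.171875 > 0, so the root lies in [-4.5, -4.25]
p(-4.375) = -2.693359 < 0, so the root lies in [-4.375, -4.25]
p(-4.3125) = -1.2219 < 0, so the root lies in [-4.3125, -4.25]
p(-4.28125) = -0.5154 < 0, so the root lies in [-4.28125, -4.25]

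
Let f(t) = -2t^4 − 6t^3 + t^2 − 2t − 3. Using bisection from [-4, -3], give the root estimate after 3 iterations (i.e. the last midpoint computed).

f(-3.5) = -26.625 < 0, so the root lies in [-3.5, -3]
f(-3.25) = -3.101562 < 0, so the root lies in [-3.25, -3]
f(-3.125) = 5.38623 > 0, so the root lies in [-3.25, -3.125]

-3.125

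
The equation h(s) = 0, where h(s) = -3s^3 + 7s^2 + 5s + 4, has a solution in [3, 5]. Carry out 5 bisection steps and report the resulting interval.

[3, 3.0625]

m = 4, h(m) = -56 (−); new bracket [3, 4]
m = 3.5, h(m) = -21.375 (−); new bracket [3, 3.5]
m = 3.25, h(m) = -8.796875 (−); new bracket [3, 3.25]
m = 3.125, h(m) = -3.5684 (−); new bracket [3, 3.125]
m = 3.0625, h(m) = -1.2039 (−); new bracket [3, 3.0625]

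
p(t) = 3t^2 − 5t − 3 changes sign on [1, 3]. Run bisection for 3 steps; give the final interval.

p(2) = -1 < 0, so the root lies in [2, 3]
p(2.5) = 3.25 > 0, so the root lies in [2, 2.5]
p(2.25) = 0.9375 > 0, so the root lies in [2, 2.25]

[2, 2.25]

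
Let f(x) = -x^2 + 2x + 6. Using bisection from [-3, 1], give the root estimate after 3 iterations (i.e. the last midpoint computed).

-1.5

f(-1) = 3 > 0, so the root lies in [-3, -1]
f(-2) = -2 < 0, so the root lies in [-2, -1]
f(-1.5) = 0.75 > 0, so the root lies in [-2, -1.5]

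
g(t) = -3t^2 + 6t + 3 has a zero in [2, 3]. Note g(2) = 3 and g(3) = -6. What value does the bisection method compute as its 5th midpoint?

2.40625

m = 2.5, g(m) = -0.75 (−); new bracket [2, 2.5]
m = 2.25, g(m) = 1.3125 (+); new bracket [2.25, 2.5]
m = 2.375, g(m) = 0.328125 (+); new bracket [2.375, 2.5]
m = 2.4375, g(m) = -0.1992 (−); new bracket [2.375, 2.4375]
m = 2.40625, g(m) = 0.0674 (+); new bracket [2.40625, 2.4375]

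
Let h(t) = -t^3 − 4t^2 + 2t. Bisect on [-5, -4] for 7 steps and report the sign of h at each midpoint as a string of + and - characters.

m = -4.5, h(m) = 1.125 (+); new bracket [-4.5, -4]
m = -4.25, h(m) = -3.984375 (−); new bracket [-4.5, -4.25]
m = -4.375, h(m) = -1.572266 (−); new bracket [-4.5, -4.375]
m = -4.4375, h(m) = -0.26 (−); new bracket [-4.5, -4.4375]
m = -4.46875, h(m) = 0.4233 (+); new bracket [-4.46875, -4.4375]
m = -4.453125, h(m) = 0.0794 (+); new bracket [-4.453125, -4.4375]
m = -4.4453125, h(m) = -0.0909 (−); new bracket [-4.453125, -4.4453125]

+---++-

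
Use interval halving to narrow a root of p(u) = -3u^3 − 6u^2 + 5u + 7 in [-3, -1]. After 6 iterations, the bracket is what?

p(-2) = -3 < 0, so the root lies in [-3, -2]
p(-2.5) = 3.875 > 0, so the root lies in [-2.5, -2]
p(-2.25) = -0.453125 < 0, so the root lies in [-2.5, -2.25]
p(-2.375) = 1.4707 > 0, so the root lies in [-2.375, -2.25]
p(-2.3125) = 0.4509 > 0, so the root lies in [-2.3125, -2.25]
p(-2.28125) = -0.0153 < 0, so the root lies in [-2.3125, -2.28125]

[-2.3125, -2.28125]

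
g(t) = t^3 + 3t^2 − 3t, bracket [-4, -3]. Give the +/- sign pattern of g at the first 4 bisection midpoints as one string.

++--

m = -3.5, g(m) = 4.375 (+); new bracket [-4, -3.5]
m = -3.75, g(m) = 0.703125 (+); new bracket [-4, -3.75]
m = -3.875, g(m) = -1.513672 (−); new bracket [-3.875, -3.75]
m = -3.8125, g(m) = -0.3723 (−); new bracket [-3.8125, -3.75]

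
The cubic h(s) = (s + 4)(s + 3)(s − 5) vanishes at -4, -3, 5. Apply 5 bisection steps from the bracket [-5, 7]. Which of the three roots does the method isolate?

5

m = 1, h(m) = -80 (−); new bracket [1, 7]
m = 4, h(m) = -56 (−); new bracket [4, 7]
m = 5.5, h(m) = 40.375 (+); new bracket [4, 5.5]
m = 4.75, h(m) = -16.9531 (−); new bracket [4.75, 5.5]
m = 5.125, h(m) = 9.2676 (+); new bracket [4.75, 5.125]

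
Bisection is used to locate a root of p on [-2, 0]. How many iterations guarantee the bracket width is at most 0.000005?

19

Width after n steps is 2/2^n. Need 2^n ≥ 2/0.000005 = 400000.
2^18 = 262144 < 400000 ≤ 2^19 = 524288, so n = 19.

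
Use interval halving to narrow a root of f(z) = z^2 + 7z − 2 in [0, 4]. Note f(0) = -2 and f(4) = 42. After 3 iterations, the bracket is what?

z = 2 gives f = 16, positive; keep [0, 2]
z = 1 gives f = 6, positive; keep [0, 1]
z = 0.5 gives f = 1.75, positive; keep [0, 0.5]

[0, 0.5]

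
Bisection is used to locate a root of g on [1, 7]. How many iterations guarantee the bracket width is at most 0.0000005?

Width after n steps is 6/2^n. Need 2^n ≥ 6/0.0000005 = 12000000.
2^23 = 8388608 < 12000000 ≤ 2^24 = 16777216, so n = 24.

24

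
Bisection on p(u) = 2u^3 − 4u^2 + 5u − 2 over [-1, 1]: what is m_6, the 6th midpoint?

0.59375

midpoint 0: p = -2 < 0 → [0, 1]
midpoint 0.5: p = -0.25 < 0 → [0.5, 1]
midpoint 0.75: p = 0.34375 > 0 → [0.5, 0.75]
midpoint 0.625: p = 0.0508 > 0 → [0.5, 0.625]
midpoint 0.5625: p = -0.0972 < 0 → [0.5625, 0.625]
midpoint 0.59375: p = -0.0228 < 0 → [0.59375, 0.625]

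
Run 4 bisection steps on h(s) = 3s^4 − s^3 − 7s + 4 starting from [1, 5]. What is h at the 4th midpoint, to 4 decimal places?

h(3) = 199 > 0, so the root lies in [1, 3]
h(2) = 30 > 0, so the root lies in [1, 2]
h(1.5) = 5.3125 > 0, so the root lies in [1, 1.5]
h(1.25) = 0.6211 > 0, so the root lies in [1, 1.25]

0.6211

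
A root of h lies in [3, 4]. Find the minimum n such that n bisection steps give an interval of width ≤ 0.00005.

Width after n steps is 1/2^n. Need 2^n ≥ 1/0.00005 = 20000.
2^14 = 16384 < 20000 ≤ 2^15 = 32768, so n = 15.

15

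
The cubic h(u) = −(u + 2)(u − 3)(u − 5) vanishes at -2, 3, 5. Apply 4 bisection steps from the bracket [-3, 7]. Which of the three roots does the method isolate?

u = 2 gives h = -12, negative; keep [-3, 2]
u = -0.5 gives h = -28.875, negative; keep [-3, -0.5]
u = -1.75 gives h = -8.015625, negative; keep [-3, -1.75]
u = -2.375 gives h = 14.8652, positive; keep [-2.375, -1.75]

-2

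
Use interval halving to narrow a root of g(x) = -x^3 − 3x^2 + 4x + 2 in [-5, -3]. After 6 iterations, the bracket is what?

x = -4 gives g = 2, positive; keep [-4, -3]
x = -3.5 gives g = -5.875, negative; keep [-4, -3.5]
x = -3.75 gives g = -2.453125, negative; keep [-4, -3.75]
x = -3.875 gives g = -0.3613, negative; keep [-4, -3.875]
x = -3.9375 gives g = 0.7849, positive; keep [-3.9375, -3.875]
x = -3.90625 gives g = 0.2033, positive; keep [-3.90625, -3.875]

[-3.90625, -3.875]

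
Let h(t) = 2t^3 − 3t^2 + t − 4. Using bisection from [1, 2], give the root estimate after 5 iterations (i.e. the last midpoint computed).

1.84375

m = 1.5, h(m) = -2.5 (−); new bracket [1.5, 2]
m = 1.75, h(m) = -0.71875 (−); new bracket [1.75, 2]
m = 1.875, h(m) = 0.511719 (+); new bracket [1.75, 1.875]
m = 1.8125, h(m) = -0.1343 (−); new bracket [1.8125, 1.875]
m = 1.84375, h(m) = 0.1808 (+); new bracket [1.8125, 1.84375]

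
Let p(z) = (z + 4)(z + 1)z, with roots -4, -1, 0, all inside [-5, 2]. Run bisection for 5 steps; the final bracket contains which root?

p(-1.5) = 1.875 > 0, so the root lies in [-5, -1.5]
p(-3.25) = 5.484375 > 0, so the root lies in [-5, -3.25]
p(-4.125) = -1.611328 < 0, so the root lies in [-4.125, -3.25]
p(-3.6875) = 3.0969 > 0, so the root lies in [-4.125, -3.6875]
p(-3.90625) = 1.0643 > 0, so the root lies in [-4.125, -3.90625]

-4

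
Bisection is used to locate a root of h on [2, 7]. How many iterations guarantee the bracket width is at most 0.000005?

20

Width after n steps is 5/2^n. Need 2^n ≥ 5/0.000005 = 1000000.
2^19 = 524288 < 1000000 ≤ 2^20 = 1048576, so n = 20.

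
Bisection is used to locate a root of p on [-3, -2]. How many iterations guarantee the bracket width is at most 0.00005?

15

Width after n steps is 1/2^n. Need 2^n ≥ 1/0.00005 = 20000.
2^14 = 16384 < 20000 ≤ 2^15 = 32768, so n = 15.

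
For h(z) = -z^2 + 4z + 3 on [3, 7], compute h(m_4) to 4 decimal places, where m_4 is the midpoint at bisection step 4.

h(5) = -2 < 0, so the root lies in [3, 5]
h(4) = 3 > 0, so the root lies in [4, 5]
h(4.5) = 0.75 > 0, so the root lies in [4.5, 5]
h(4.75) = -0.5625 < 0, so the root lies in [4.5, 4.75]

-0.5625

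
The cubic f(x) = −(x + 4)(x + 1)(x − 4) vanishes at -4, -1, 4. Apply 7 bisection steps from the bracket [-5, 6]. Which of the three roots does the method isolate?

4

m = 0.5, f(m) = 23.625 (+); new bracket [0.5, 6]
m = 3.25, f(m) = 23.109375 (+); new bracket [3.25, 6]
m = 4.625, f(m) = -30.322266 (−); new bracket [3.25, 4.625]
m = 3.9375, f(m) = 2.4495 (+); new bracket [3.9375, 4.625]
m = 4.28125, f(m) = -12.3006 (−); new bracket [3.9375, 4.28125]
m = 4.109375, f(m) = -4.5318 (−); new bracket [3.9375, 4.109375]
m = 4.0234375, f(m) = -0.9447 (−); new bracket [3.9375, 4.0234375]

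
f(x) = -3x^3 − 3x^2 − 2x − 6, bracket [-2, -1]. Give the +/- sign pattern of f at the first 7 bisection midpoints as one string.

midpoint -1.5: f = 0.375 > 0 → [-1.5, -1]
midpoint -1.25: f = -2.328125 < 0 → [-1.5, -1.25]
midpoint -1.375: f = -1.123047 < 0 → [-1.5, -1.375]
midpoint -1.4375: f = -0.4128 < 0 → [-1.5, -1.4375]
midpoint -1.46875: f = -0.0289 < 0 → [-1.5, -1.46875]
midpoint -1.484375: f = 0.1705 > 0 → [-1.484375, -1.46875]
midpoint -1.4765625: f = 0.0702 > 0 → [-1.4765625, -1.46875]

+----++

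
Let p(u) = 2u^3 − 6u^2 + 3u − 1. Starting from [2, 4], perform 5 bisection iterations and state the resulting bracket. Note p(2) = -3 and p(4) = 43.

m = 3, p(m) = 8 (+); new bracket [2, 3]
m = 2.5, p(m) = 0.25 (+); new bracket [2, 2.5]
m = 2.25, p(m) = -1.84375 (−); new bracket [2.25, 2.5]
m = 2.375, p(m) = -0.9258 (−); new bracket [2.375, 2.5]
m = 2.4375, p(m) = -0.3716 (−); new bracket [2.4375, 2.5]

[2.4375, 2.5]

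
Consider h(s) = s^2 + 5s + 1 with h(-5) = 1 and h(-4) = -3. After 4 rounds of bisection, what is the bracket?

h(-4.5) = -1.25 < 0, so the root lies in [-5, -4.5]
h(-4.75) = -0.1875 < 0, so the root lies in [-5, -4.75]
h(-4.875) = 0.390625 > 0, so the root lies in [-4.875, -4.75]
h(-4.8125) = 0.0977 > 0, so the root lies in [-4.8125, -4.75]

[-4.8125, -4.75]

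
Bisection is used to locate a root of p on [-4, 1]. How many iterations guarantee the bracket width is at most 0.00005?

Width after n steps is 5/2^n. Need 2^n ≥ 5/0.00005 = 100000.
2^16 = 65536 < 100000 ≤ 2^17 = 131072, so n = 17.

17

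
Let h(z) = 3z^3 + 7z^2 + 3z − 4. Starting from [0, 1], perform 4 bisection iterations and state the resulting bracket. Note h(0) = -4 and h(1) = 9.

z = 0.5 gives h = -0.375, negative; keep [0.5, 1]
z = 0.75 gives h = 3.453125, positive; keep [0.5, 0.75]
z = 0.625 gives h = 1.341797, positive; keep [0.5, 0.625]
z = 0.5625 gives h = 0.4363, positive; keep [0.5, 0.5625]

[0.5, 0.5625]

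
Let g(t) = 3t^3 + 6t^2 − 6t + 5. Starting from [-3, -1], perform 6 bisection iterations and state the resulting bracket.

[-2.90625, -2.875]

midpoint -2: g = 17 > 0 → [-3, -2]
midpoint -2.5: g = 10.625 > 0 → [-3, -2.5]
midpoint -2.75: g = 4.484375 > 0 → [-3, -2.75]
midpoint -2.875: g = 0.5527 > 0 → [-3, -2.875]
midpoint -2.9375: g = -1.6438 < 0 → [-2.9375, -2.875]
midpoint -2.90625: g = -0.5258 < 0 → [-2.90625, -2.875]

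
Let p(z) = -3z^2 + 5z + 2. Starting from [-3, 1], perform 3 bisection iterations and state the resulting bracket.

[-0.5, 0]

z = -1 gives p = -6, negative; keep [-1, 1]
z = 0 gives p = 2, positive; keep [-1, 0]
z = -0.5 gives p = -1.25, negative; keep [-0.5, 0]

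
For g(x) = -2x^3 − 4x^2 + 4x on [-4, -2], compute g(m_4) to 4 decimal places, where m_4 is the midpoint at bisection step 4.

-1.8867

m = -3, g(m) = 6 (+); new bracket [-3, -2]
m = -2.5, g(m) = -3.75 (−); new bracket [-3, -2.5]
m = -2.75, g(m) = 0.34375 (+); new bracket [-2.75, -2.5]
m = -2.625, g(m) = -1.8867 (−); new bracket [-2.75, -2.625]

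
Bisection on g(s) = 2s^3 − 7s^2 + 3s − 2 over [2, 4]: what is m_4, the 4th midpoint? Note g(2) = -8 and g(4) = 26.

g(3) = -2 < 0, so the root lies in [3, 4]
g(3.5) = 8.5 > 0, so the root lies in [3, 3.5]
g(3.25) = 2.46875 > 0, so the root lies in [3, 3.25]
g(3.125) = 0.0508 > 0, so the root lies in [3, 3.125]

3.125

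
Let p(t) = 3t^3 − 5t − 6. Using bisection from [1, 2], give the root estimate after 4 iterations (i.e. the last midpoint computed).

midpoint 1.5: p = -3.375 < 0 → [1.5, 2]
midpoint 1.75: p = 1.328125 > 0 → [1.5, 1.75]
midpoint 1.625: p = -1.251953 < 0 → [1.625, 1.75]
midpoint 1.6875: p = -0.0212 < 0 → [1.6875, 1.75]

1.6875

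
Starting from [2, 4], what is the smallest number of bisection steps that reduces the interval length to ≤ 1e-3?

11

Width after n steps is 2/2^n. Need 2^n ≥ 2/1e-3 = 2000.
2^10 = 1024 < 2000 ≤ 2^11 = 2048, so n = 11.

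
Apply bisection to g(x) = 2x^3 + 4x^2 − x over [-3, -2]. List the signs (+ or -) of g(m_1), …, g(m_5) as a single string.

--+++

m = -2.5, g(m) = -3.75 (−); new bracket [-2.5, -2]
m = -2.25, g(m) = -0.28125 (−); new bracket [-2.25, -2]
m = -2.125, g(m) = 0.996094 (+); new bracket [-2.25, -2.125]
m = -2.1875, g(m) = 0.3931 (+); new bracket [-2.25, -2.1875]
m = -2.21875, g(m) = 0.065 (+); new bracket [-2.25, -2.21875]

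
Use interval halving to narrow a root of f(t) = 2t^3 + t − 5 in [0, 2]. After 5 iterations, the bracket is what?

[1.1875, 1.25]

t = 1 gives f = -2, negative; keep [1, 2]
t = 1.5 gives f = 3.25, positive; keep [1, 1.5]
t = 1.25 gives f = 0.15625, positive; keep [1, 1.25]
t = 1.125 gives f = -1.0273, negative; keep [1.125, 1.25]
t = 1.1875 gives f = -0.4634, negative; keep [1.1875, 1.25]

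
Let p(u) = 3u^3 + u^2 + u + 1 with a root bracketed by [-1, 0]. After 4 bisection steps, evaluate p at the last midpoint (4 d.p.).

-0.1897

u = -0.5 gives p = 0.375, positive; keep [-1, -0.5]
u = -0.75 gives p = -0.453125, negative; keep [-0.75, -0.5]
u = -0.625 gives p = 0.033203, positive; keep [-0.75, -0.625]
u = -0.6875 gives p = -0.1897, negative; keep [-0.6875, -0.625]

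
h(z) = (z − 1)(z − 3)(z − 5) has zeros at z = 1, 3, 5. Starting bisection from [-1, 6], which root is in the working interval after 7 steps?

z = 2.5 gives h = 1.875, positive; keep [-1, 2.5]
z = 0.75 gives h = -2.390625, negative; keep [0.75, 2.5]
z = 1.625 gives h = 2.900391, positive; keep [0.75, 1.625]
z = 1.1875 gives h = 1.2957, positive; keep [0.75, 1.1875]
z = 0.96875 gives h = -0.2559, negative; keep [0.96875, 1.1875]
z = 1.078125 gives h = 0.5889, positive; keep [0.96875, 1.078125]
z = 1.0234375 gives h = 0.1842, positive; keep [0.96875, 1.0234375]

1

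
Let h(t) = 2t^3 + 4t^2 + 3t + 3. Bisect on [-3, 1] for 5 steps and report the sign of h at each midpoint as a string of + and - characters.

+-+-+

t = -1 gives h = 2, positive; keep [-3, -1]
t = -2 gives h = -3, negative; keep [-2, -1]
t = -1.5 gives h = 0.75, positive; keep [-2, -1.5]
t = -1.75 gives h = -0.7188, negative; keep [-1.75, -1.5]
t = -1.625 gives h = 0.1055, positive; keep [-1.75, -1.625]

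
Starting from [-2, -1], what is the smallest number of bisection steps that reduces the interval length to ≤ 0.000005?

18

Width after n steps is 1/2^n. Need 2^n ≥ 1/0.000005 = 200000.
2^17 = 131072 < 200000 ≤ 2^18 = 262144, so n = 18.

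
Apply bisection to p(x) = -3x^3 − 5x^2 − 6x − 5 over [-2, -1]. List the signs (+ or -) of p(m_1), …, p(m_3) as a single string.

++-

x = -1.5 gives p = 2.875, positive; keep [-1.5, -1]
x = -1.25 gives p = 0.546875, positive; keep [-1.25, -1]
x = -1.125 gives p = -0.306641, negative; keep [-1.25, -1.125]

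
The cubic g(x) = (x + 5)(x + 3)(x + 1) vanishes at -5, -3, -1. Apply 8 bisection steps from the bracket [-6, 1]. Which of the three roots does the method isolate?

-1

g(-2.5) = -1.875 < 0, so the root lies in [-2.5, 1]
g(-0.75) = 2.390625 > 0, so the root lies in [-2.5, -0.75]
g(-1.625) = -2.900391 < 0, so the root lies in [-1.625, -0.75]
g(-1.1875) = -1.2957 < 0, so the root lies in [-1.1875, -0.75]
g(-0.96875) = 0.2559 > 0, so the root lies in [-1.1875, -0.96875]
g(-1.078125) = -0.5889 < 0, so the root lies in [-1.078125, -0.96875]
g(-1.0234375) = -0.1842 < 0, so the root lies in [-1.0234375, -0.96875]
g(-0.99609375) = 0.0313 > 0, so the root lies in [-1.0234375, -0.99609375]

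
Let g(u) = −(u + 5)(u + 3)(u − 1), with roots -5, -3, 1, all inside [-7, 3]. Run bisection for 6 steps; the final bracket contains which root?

m = -2, g(m) = 9 (+); new bracket [-2, 3]
m = 0.5, g(m) = 9.625 (+); new bracket [0.5, 3]
m = 1.75, g(m) = -24.046875 (−); new bracket [0.5, 1.75]
m = 1.125, g(m) = -3.1582 (−); new bracket [0.5, 1.125]
m = 0.8125, g(m) = 4.155 (+); new bracket [0.8125, 1.125]
m = 0.96875, g(m) = 0.7403 (+); new bracket [0.96875, 1.125]

1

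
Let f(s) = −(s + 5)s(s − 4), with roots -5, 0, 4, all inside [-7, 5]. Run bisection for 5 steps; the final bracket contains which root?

f(-1) = -20 < 0, so the root lies in [-7, -1]
f(-4) = -32 < 0, so the root lies in [-7, -4]
f(-5.5) = 26.125 > 0, so the root lies in [-5.5, -4]
f(-4.75) = -10.3906 < 0, so the root lies in [-5.5, -4.75]
f(-5.125) = 5.8457 > 0, so the root lies in [-5.125, -4.75]

-5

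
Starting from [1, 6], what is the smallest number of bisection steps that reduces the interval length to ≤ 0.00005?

Width after n steps is 5/2^n. Need 2^n ≥ 5/0.00005 = 100000.
2^16 = 65536 < 100000 ≤ 2^17 = 131072, so n = 17.

17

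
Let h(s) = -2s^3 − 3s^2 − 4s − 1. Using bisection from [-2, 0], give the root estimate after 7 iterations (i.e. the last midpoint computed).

-0.296875

m = -1, h(m) = 2 (+); new bracket [-1, 0]
m = -0.5, h(m) = 0.5 (+); new bracket [-0.5, 0]
m = -0.25, h(m) = -0.15625 (−); new bracket [-0.5, -0.25]
m = -0.375, h(m) = 0.1836 (+); new bracket [-0.375, -0.25]
m = -0.3125, h(m) = 0.0181 (+); new bracket [-0.3125, -0.25]
m = -0.28125, h(m) = -0.0678 (−); new bracket [-0.3125, -0.28125]
m = -0.296875, h(m) = -0.0246 (−); new bracket [-0.3125, -0.296875]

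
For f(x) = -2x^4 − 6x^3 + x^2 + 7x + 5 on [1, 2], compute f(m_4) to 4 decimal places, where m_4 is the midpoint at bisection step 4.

0.6982

x = 1.5 gives f = -12.625, negative; keep [1, 1.5]
x = 1.25 gives f = -1.289062, negative; keep [1, 1.25]
x = 1.125 gives f = 2.394043, positive; keep [1.125, 1.25]
x = 1.1875 gives f = 0.6982, positive; keep [1.1875, 1.25]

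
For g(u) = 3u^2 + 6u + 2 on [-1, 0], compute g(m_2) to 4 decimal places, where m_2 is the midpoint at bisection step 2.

0.6875

midpoint -0.5: g = -0.25 < 0 → [-0.5, 0]
midpoint -0.25: g = 0.6875 > 0 → [-0.5, -0.25]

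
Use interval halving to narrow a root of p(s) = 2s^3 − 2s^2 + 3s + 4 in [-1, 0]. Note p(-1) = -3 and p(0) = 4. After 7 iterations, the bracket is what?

m = -0.5, p(m) = 1.75 (+); new bracket [-1, -0.5]
m = -0.75, p(m) = -0.21875 (−); new bracket [-0.75, -0.5]
m = -0.625, p(m) = 0.855469 (+); new bracket [-0.75, -0.625]
m = -0.6875, p(m) = 0.3423 (+); new bracket [-0.75, -0.6875]
m = -0.71875, p(m) = 0.0679 (+); new bracket [-0.75, -0.71875]
m = -0.734375, p(m) = -0.0738 (−); new bracket [-0.734375, -0.71875]
m = -0.7265625, p(m) = -0.0026 (−); new bracket [-0.7265625, -0.71875]

[-0.7265625, -0.71875]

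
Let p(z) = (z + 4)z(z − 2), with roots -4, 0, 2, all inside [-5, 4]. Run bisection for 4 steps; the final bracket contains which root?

-4

m = -0.5, p(m) = 4.375 (+); new bracket [-5, -0.5]
m = -2.75, p(m) = 16.328125 (+); new bracket [-5, -2.75]
m = -3.875, p(m) = 2.845703 (+); new bracket [-5, -3.875]
m = -4.4375, p(m) = -12.4978 (−); new bracket [-4.4375, -3.875]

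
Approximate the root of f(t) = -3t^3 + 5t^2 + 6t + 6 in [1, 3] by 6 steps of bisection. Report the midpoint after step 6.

2.71875

m = 2, f(m) = 14 (+); new bracket [2, 3]
m = 2.5, f(m) = 5.375 (+); new bracket [2.5, 3]
m = 2.75, f(m) = -2.078125 (−); new bracket [2.5, 2.75]
m = 2.625, f(m) = 1.9395 (+); new bracket [2.625, 2.75]
m = 2.6875, f(m) = 0.0056 (+); new bracket [2.6875, 2.75]
m = 2.71875, f(m) = -1.0172 (−); new bracket [2.6875, 2.71875]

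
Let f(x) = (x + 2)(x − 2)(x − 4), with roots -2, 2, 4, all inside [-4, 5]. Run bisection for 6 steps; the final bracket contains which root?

-2

m = 0.5, f(m) = 13.125 (+); new bracket [-4, 0.5]
m = -1.75, f(m) = 5.390625 (+); new bracket [-4, -1.75]
m = -2.875, f(m) = -29.326172 (−); new bracket [-2.875, -1.75]
m = -2.3125, f(m) = -8.5071 (−); new bracket [-2.3125, -1.75]
m = -2.03125, f(m) = -0.7598 (−); new bracket [-2.03125, -1.75]
m = -1.890625, f(m) = 2.5067 (+); new bracket [-2.03125, -1.890625]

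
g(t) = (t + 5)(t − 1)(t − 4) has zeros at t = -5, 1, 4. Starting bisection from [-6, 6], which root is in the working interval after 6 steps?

-5

midpoint 0: g = 20 > 0 → [-6, 0]
midpoint -3: g = 56 > 0 → [-6, -3]
midpoint -4.5: g = 23.375 > 0 → [-6, -4.5]
midpoint -5.25: g = -14.4531 < 0 → [-5.25, -4.5]
midpoint -4.875: g = 6.5176 > 0 → [-5.25, -4.875]
midpoint -5.0625: g = -3.4338 < 0 → [-5.0625, -4.875]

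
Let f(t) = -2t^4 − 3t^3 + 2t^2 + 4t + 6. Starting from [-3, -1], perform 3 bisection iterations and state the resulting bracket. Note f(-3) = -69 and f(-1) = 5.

[-2, -1.75]

midpoint -2: f = -2 < 0 → [-2, -1]
midpoint -1.5: f = 4.5 > 0 → [-2, -1.5]
midpoint -1.75: f = 2.445312 > 0 → [-2, -1.75]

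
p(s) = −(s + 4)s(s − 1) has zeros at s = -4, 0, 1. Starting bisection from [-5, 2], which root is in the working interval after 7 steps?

m = -1.5, p(m) = -9.375 (−); new bracket [-5, -1.5]
m = -3.25, p(m) = -10.359375 (−); new bracket [-5, -3.25]
m = -4.125, p(m) = 2.642578 (+); new bracket [-4.125, -3.25]
m = -3.6875, p(m) = -5.4016 (−); new bracket [-4.125, -3.6875]
m = -3.90625, p(m) = -1.7967 (−); new bracket [-4.125, -3.90625]
m = -4.015625, p(m) = 0.3147 (+); new bracket [-4.015625, -3.90625]
m = -3.9609375, p(m) = -0.7676 (−); new bracket [-4.015625, -3.9609375]

-4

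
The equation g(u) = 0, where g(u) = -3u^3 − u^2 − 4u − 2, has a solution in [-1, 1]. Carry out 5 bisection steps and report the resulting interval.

g(0) = -2 < 0, so the root lies in [-1, 0]
g(-0.5) = 0.125 > 0, so the root lies in [-0.5, 0]
g(-0.25) = -1.015625 < 0, so the root lies in [-0.5, -0.25]
g(-0.375) = -0.4824 < 0, so the root lies in [-0.5, -0.375]
g(-0.4375) = -0.1902 < 0, so the root lies in [-0.5, -0.4375]

[-0.5, -0.4375]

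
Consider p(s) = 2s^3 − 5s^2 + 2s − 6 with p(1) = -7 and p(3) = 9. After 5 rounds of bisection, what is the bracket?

[2.5625, 2.625]

s = 2 gives p = -6, negative; keep [2, 3]
s = 2.5 gives p = -1, negative; keep [2.5, 3]
s = 2.75 gives p = 3.28125, positive; keep [2.5, 2.75]
s = 2.625 gives p = 0.9727, positive; keep [2.5, 2.625]
s = 2.5625 gives p = -0.0542, negative; keep [2.5625, 2.625]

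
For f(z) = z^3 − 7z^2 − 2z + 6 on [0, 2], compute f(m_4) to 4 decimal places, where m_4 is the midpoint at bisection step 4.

-0.4395

f(1) = -2 < 0, so the root lies in [0, 1]
f(0.5) = 3.375 > 0, so the root lies in [0.5, 1]
f(0.75) = 0.984375 > 0, so the root lies in [0.75, 1]
f(0.875) = -0.4395 < 0, so the root lies in [0.75, 0.875]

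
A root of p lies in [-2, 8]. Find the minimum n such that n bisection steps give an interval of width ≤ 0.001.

14

Width after n steps is 10/2^n. Need 2^n ≥ 10/0.001 = 10000.
2^13 = 8192 < 10000 ≤ 2^14 = 16384, so n = 14.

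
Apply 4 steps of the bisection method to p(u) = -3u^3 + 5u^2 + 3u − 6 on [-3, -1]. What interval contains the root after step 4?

[-1.125, -1]

u = -2 gives p = 32, positive; keep [-2, -1]
u = -1.5 gives p = 10.875, positive; keep [-1.5, -1]
u = -1.25 gives p = 3.921875, positive; keep [-1.25, -1]
u = -1.125 gives p = 1.2246, positive; keep [-1.125, -1]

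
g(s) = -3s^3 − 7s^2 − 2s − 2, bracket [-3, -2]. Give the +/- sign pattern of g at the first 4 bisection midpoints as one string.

++-+

midpoint -2.5: g = 6.125 > 0 → [-2.5, -2]
midpoint -2.25: g = 1.234375 > 0 → [-2.25, -2]
midpoint -2.125: g = -0.572266 < 0 → [-2.25, -2.125]
midpoint -2.1875: g = 0.2815 > 0 → [-2.1875, -2.125]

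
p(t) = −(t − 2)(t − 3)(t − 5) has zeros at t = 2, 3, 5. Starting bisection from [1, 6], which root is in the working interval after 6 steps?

5

m = 3.5, p(m) = 1.125 (+); new bracket [3.5, 6]
m = 4.75, p(m) = 1.203125 (+); new bracket [4.75, 6]
m = 5.375, p(m) = -3.005859 (−); new bracket [4.75, 5.375]
m = 5.0625, p(m) = -0.3948 (−); new bracket [4.75, 5.0625]
m = 4.90625, p(m) = 0.5194 (+); new bracket [4.90625, 5.0625]
m = 4.984375, p(m) = 0.0925 (+); new bracket [4.984375, 5.0625]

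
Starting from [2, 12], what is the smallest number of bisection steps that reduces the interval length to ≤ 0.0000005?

Width after n steps is 10/2^n. Need 2^n ≥ 10/0.0000005 = 20000000.
2^24 = 16777216 < 20000000 ≤ 2^25 = 33554432, so n = 25.

25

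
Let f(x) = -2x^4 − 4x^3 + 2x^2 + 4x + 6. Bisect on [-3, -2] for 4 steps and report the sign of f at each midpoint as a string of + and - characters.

midpoint -2.5: f = -7.125 < 0 → [-2.5, -2]
midpoint -2.25: f = 1.429688 > 0 → [-2.5, -2.25]
midpoint -2.375: f = -2.266113 < 0 → [-2.375, -2.25]
midpoint -2.3125: f = -0.2837 < 0 → [-2.3125, -2.25]

-+--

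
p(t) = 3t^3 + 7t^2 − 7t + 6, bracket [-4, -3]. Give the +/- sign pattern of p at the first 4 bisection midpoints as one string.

midpoint -3.5: p = -12.375 < 0 → [-3.5, -3]
midpoint -3.25: p = -0.296875 < 0 → [-3.25, -3]
midpoint -3.125: p = 4.681641 > 0 → [-3.25, -3.125]
midpoint -3.1875: p = 2.2771 > 0 → [-3.25, -3.1875]

--++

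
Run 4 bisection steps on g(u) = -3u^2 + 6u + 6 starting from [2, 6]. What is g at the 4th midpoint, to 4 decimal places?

m = 4, g(m) = -18 (−); new bracket [2, 4]
m = 3, g(m) = -3 (−); new bracket [2, 3]
m = 2.5, g(m) = 2.25 (+); new bracket [2.5, 3]
m = 2.75, g(m) = -0.1875 (−); new bracket [2.5, 2.75]

-0.1875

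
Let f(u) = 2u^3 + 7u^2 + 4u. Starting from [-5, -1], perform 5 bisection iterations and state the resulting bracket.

m = -3, f(m) = -3 (−); new bracket [-3, -1]
m = -2, f(m) = 4 (+); new bracket [-3, -2]
m = -2.5, f(m) = 2.5 (+); new bracket [-3, -2.5]
m = -2.75, f(m) = 0.3438 (+); new bracket [-3, -2.75]
m = -2.875, f(m) = -1.168 (−); new bracket [-2.875, -2.75]

[-2.875, -2.75]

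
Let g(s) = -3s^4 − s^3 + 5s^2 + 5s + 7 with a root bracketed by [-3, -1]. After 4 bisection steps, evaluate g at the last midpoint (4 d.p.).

1.4543

g(-2) = -23 < 0, so the root lies in [-2, -1]
g(-1.5) = -1.0625 < 0, so the root lies in [-1.5, -1]
g(-1.25) = 3.191406 > 0, so the root lies in [-1.5, -1.25]
g(-1.375) = 1.4543 > 0, so the root lies in [-1.5, -1.375]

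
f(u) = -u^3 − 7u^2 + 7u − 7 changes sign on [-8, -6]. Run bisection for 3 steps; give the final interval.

midpoint -7: f = -56 < 0 → [-8, -7]
midpoint -7.5: f = -31.375 < 0 → [-8, -7.5]
midpoint -7.75: f = -16.203125 < 0 → [-8, -7.75]

[-8, -7.75]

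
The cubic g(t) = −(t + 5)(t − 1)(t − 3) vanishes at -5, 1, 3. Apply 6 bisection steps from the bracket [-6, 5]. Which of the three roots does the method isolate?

midpoint -0.5: g = -23.625 < 0 → [-6, -0.5]
midpoint -3.25: g = -46.484375 < 0 → [-6, -3.25]
midpoint -4.625: g = -16.083984 < 0 → [-6, -4.625]
midpoint -5.3125: g = 16.3977 > 0 → [-5.3125, -4.625]
midpoint -4.96875: g = -1.4864 < 0 → [-5.3125, -4.96875]
midpoint -5.140625: g = 7.0296 > 0 → [-5.140625, -4.96875]

-5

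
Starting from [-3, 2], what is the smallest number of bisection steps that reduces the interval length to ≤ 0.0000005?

Width after n steps is 5/2^n. Need 2^n ≥ 5/0.0000005 = 10000000.
2^23 = 8388608 < 10000000 ≤ 2^24 = 16777216, so n = 24.

24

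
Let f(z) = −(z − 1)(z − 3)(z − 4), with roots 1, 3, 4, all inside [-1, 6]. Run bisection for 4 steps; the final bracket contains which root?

1

f(2.5) = -1.125 < 0, so the root lies in [-1, 2.5]
f(0.75) = 1.828125 > 0, so the root lies in [0.75, 2.5]
f(1.625) = -2.041016 < 0, so the root lies in [0.75, 1.625]
f(1.1875) = -0.9558 < 0, so the root lies in [0.75, 1.1875]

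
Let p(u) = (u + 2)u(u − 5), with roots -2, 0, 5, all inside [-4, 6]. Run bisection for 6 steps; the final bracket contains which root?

5

p(1) = -12 < 0, so the root lies in [1, 6]
p(3.5) = -28.875 < 0, so the root lies in [3.5, 6]
p(4.75) = -8.015625 < 0, so the root lies in [4.75, 6]
p(5.375) = 14.8652 > 0, so the root lies in [4.75, 5.375]
p(5.0625) = 2.2346 > 0, so the root lies in [4.75, 5.0625]
p(4.90625) = -3.1766 < 0, so the root lies in [4.90625, 5.0625]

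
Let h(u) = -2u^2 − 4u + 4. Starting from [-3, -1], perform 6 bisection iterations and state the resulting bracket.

h(-2) = 4 > 0, so the root lies in [-3, -2]
h(-2.5) = 1.5 > 0, so the root lies in [-3, -2.5]
h(-2.75) = -0.125 < 0, so the root lies in [-2.75, -2.5]
h(-2.625) = 0.7188 > 0, so the root lies in [-2.75, -2.625]
h(-2.6875) = 0.3047 > 0, so the root lies in [-2.75, -2.6875]
h(-2.71875) = 0.0918 > 0, so the root lies in [-2.75, -2.71875]

[-2.75, -2.71875]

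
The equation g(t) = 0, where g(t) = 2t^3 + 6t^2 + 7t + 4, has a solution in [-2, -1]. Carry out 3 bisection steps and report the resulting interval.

m = -1.5, g(m) = 0.25 (+); new bracket [-2, -1.5]
m = -1.75, g(m) = -0.59375 (−); new bracket [-1.75, -1.5]
m = -1.625, g(m) = -0.113281 (−); new bracket [-1.625, -1.5]

[-1.625, -1.5]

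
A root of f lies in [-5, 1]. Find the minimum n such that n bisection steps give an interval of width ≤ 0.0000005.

24

Width after n steps is 6/2^n. Need 2^n ≥ 6/0.0000005 = 12000000.
2^23 = 8388608 < 12000000 ≤ 2^24 = 16777216, so n = 24.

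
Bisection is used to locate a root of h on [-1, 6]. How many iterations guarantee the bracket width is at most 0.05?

Width after n steps is 7/2^n. Need 2^n ≥ 7/0.05 = 140.
2^7 = 128 < 140 ≤ 2^8 = 256, so n = 8.

8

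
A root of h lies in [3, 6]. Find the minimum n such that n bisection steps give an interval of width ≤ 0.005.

10

Width after n steps is 3/2^n. Need 2^n ≥ 3/0.005 = 600.
2^9 = 512 < 600 ≤ 2^10 = 1024, so n = 10.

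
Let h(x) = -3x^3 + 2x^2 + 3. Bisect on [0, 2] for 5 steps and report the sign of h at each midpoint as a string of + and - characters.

x = 1 gives h = 2, positive; keep [1, 2]
x = 1.5 gives h = -2.625, negative; keep [1, 1.5]
x = 1.25 gives h = 0.265625, positive; keep [1.25, 1.5]
x = 1.375 gives h = -1.0176, negative; keep [1.25, 1.375]
x = 1.3125 gives h = -0.3376, negative; keep [1.25, 1.3125]

+-+--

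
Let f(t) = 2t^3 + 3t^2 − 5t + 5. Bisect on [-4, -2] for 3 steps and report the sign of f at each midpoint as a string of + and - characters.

midpoint -3: f = -7 < 0 → [-3, -2]
midpoint -2.5: f = 5 > 0 → [-3, -2.5]
midpoint -2.75: f = -0.15625 < 0 → [-2.75, -2.5]

-+-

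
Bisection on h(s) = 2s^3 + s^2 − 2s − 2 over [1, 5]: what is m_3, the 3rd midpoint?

s = 3 gives h = 55, positive; keep [1, 3]
s = 2 gives h = 14, positive; keep [1, 2]
s = 1.5 gives h = 4, positive; keep [1, 1.5]

1.5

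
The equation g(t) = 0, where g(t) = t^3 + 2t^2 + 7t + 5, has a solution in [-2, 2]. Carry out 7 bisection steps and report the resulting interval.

[-0.84375, -0.8125]

m = 0, g(m) = 5 (+); new bracket [-2, 0]
m = -1, g(m) = -1 (−); new bracket [-1, 0]
m = -0.5, g(m) = 1.875 (+); new bracket [-1, -0.5]
m = -0.75, g(m) = 0.4531 (+); new bracket [-1, -0.75]
m = -0.875, g(m) = -0.2637 (−); new bracket [-0.875, -0.75]
m = -0.8125, g(m) = 0.0964 (+); new bracket [-0.875, -0.8125]
m = -0.84375, g(m) = -0.0831 (−); new bracket [-0.84375, -0.8125]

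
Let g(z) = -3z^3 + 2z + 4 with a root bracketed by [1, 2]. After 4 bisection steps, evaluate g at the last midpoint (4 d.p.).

midpoint 1.5: g = -3.125 < 0 → [1, 1.5]
midpoint 1.25: g = 0.640625 > 0 → [1.25, 1.5]
midpoint 1.375: g = -1.048828 < 0 → [1.25, 1.375]
midpoint 1.3125: g = -0.158 < 0 → [1.25, 1.3125]

-0.1580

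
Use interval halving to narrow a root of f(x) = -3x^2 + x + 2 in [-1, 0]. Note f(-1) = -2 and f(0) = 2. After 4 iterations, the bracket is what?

m = -0.5, f(m) = 0.75 (+); new bracket [-1, -0.5]
m = -0.75, f(m) = -0.4375 (−); new bracket [-0.75, -0.5]
m = -0.625, f(m) = 0.203125 (+); new bracket [-0.75, -0.625]
m = -0.6875, f(m) = -0.1055 (−); new bracket [-0.6875, -0.625]

[-0.6875, -0.625]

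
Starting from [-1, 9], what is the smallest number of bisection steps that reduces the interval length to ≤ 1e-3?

Width after n steps is 10/2^n. Need 2^n ≥ 10/1e-3 = 10000.
2^13 = 8192 < 10000 ≤ 2^14 = 16384, so n = 14.

14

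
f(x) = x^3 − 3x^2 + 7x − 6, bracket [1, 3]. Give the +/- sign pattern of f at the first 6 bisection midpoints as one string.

+++---

f(2) = 4 > 0, so the root lies in [1, 2]
f(1.5) = 1.125 > 0, so the root lies in [1, 1.5]
f(1.25) = 0.015625 > 0, so the root lies in [1, 1.25]
f(1.125) = -0.498 < 0, so the root lies in [1.125, 1.25]
f(1.1875) = -0.2434 < 0, so the root lies in [1.1875, 1.25]
f(1.21875) = -0.1145 < 0, so the root lies in [1.21875, 1.25]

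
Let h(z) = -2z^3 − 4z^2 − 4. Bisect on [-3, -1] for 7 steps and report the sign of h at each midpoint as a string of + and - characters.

-+-+--+

m = -2, h(m) = -4 (−); new bracket [-3, -2]
m = -2.5, h(m) = 2.25 (+); new bracket [-2.5, -2]
m = -2.25, h(m) = -1.46875 (−); new bracket [-2.5, -2.25]
m = -2.375, h(m) = 0.2305 (+); new bracket [-2.375, -2.25]
m = -2.3125, h(m) = -0.6577 (−); new bracket [-2.375, -2.3125]
m = -2.34375, h(m) = -0.2234 (−); new bracket [-2.375, -2.34375]
m = -2.359375, h(m) = 0.001 (+); new bracket [-2.359375, -2.34375]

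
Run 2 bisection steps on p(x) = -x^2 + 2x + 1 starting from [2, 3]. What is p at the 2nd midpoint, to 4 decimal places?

0.4375

p(2.5) = -0.25 < 0, so the root lies in [2, 2.5]
p(2.25) = 0.4375 > 0, so the root lies in [2.25, 2.5]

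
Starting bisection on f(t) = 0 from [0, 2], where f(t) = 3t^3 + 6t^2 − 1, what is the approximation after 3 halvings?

0.25

m = 1, f(m) = 8 (+); new bracket [0, 1]
m = 0.5, f(m) = 0.875 (+); new bracket [0, 0.5]
m = 0.25, f(m) = -0.578125 (−); new bracket [0.25, 0.5]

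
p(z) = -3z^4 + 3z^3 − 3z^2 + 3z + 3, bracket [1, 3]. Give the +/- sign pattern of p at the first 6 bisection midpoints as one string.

--+--+

midpoint 2: p = -27 < 0 → [1, 2]
midpoint 1.5: p = -4.3125 < 0 → [1, 1.5]
midpoint 1.25: p = 0.597656 > 0 → [1.25, 1.5]
midpoint 1.375: p = -1.4714 < 0 → [1.25, 1.375]
midpoint 1.3125: p = -0.3501 < 0 → [1.25, 1.3125]
midpoint 1.28125: p = 0.1443 > 0 → [1.28125, 1.3125]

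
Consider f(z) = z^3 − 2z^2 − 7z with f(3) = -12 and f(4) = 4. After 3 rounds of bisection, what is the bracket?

midpoint 3.5: f = -6.125 < 0 → [3.5, 4]
midpoint 3.75: f = -1.640625 < 0 → [3.75, 4]
midpoint 3.875: f = 1.029297 > 0 → [3.75, 3.875]

[3.75, 3.875]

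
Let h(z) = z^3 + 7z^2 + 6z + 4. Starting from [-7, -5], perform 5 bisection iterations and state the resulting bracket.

h(-6) = 4 > 0, so the root lies in [-7, -6]
h(-6.5) = -13.875 < 0, so the root lies in [-6.5, -6]
h(-6.25) = -4.203125 < 0, so the root lies in [-6.25, -6]
h(-6.125) = 0.0762 > 0, so the root lies in [-6.25, -6.125]
h(-6.1875) = -2.0183 < 0, so the root lies in [-6.1875, -6.125]

[-6.1875, -6.125]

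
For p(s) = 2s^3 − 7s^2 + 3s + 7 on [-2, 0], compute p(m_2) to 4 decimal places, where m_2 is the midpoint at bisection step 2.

3.5000

p(-1) = -5 < 0, so the root lies in [-1, 0]
p(-0.5) = 3.5 > 0, so the root lies in [-1, -0.5]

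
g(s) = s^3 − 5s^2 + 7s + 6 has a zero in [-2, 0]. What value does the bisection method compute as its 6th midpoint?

-0.59375

m = -1, g(m) = -7 (−); new bracket [-1, 0]
m = -0.5, g(m) = 1.125 (+); new bracket [-1, -0.5]
m = -0.75, g(m) = -2.484375 (−); new bracket [-0.75, -0.5]
m = -0.625, g(m) = -0.5723 (−); new bracket [-0.625, -0.5]
m = -0.5625, g(m) = 0.3025 (+); new bracket [-0.625, -0.5625]
m = -0.59375, g(m) = -0.1283 (−); new bracket [-0.59375, -0.5625]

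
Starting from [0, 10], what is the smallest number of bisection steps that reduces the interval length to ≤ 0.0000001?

Width after n steps is 10/2^n. Need 2^n ≥ 10/0.0000001 = 100000000.
2^26 = 67108864 < 100000000 ≤ 2^27 = 134217728, so n = 27.

27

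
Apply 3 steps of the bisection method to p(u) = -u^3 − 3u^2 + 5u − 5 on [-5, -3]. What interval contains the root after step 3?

m = -4, p(m) = -9 (−); new bracket [-5, -4]
m = -4.5, p(m) = 2.875 (+); new bracket [-4.5, -4]
m = -4.25, p(m) = -3.671875 (−); new bracket [-4.5, -4.25]

[-4.5, -4.25]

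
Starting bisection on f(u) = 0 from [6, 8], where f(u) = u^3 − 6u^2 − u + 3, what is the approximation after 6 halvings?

6.09375

m = 7, f(m) = 45 (+); new bracket [6, 7]
m = 6.5, f(m) = 17.625 (+); new bracket [6, 6.5]
m = 6.25, f(m) = 6.515625 (+); new bracket [6, 6.25]
m = 6.125, f(m) = 1.5645 (+); new bracket [6, 6.125]
m = 6.0625, f(m) = -0.7654 (−); new bracket [6.0625, 6.125]
m = 6.09375, f(m) = 0.3875 (+); new bracket [6.0625, 6.09375]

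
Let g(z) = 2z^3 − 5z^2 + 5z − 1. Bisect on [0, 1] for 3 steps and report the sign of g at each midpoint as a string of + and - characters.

+-+

z = 0.5 gives g = 0.5, positive; keep [0, 0.5]
z = 0.25 gives g = -0.03125, negative; keep [0.25, 0.5]
z = 0.375 gives g = 0.277344, positive; keep [0.25, 0.375]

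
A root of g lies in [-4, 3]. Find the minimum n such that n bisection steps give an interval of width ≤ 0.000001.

Width after n steps is 7/2^n. Need 2^n ≥ 7/0.000001 = 7000000.
2^22 = 4194304 < 7000000 ≤ 2^23 = 8388608, so n = 23.

23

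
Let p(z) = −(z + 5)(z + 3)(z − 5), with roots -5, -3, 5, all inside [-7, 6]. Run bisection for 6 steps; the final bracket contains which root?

5

midpoint -0.5: p = 61.875 > 0 → [-0.5, 6]
midpoint 2.75: p = 100.265625 > 0 → [2.75, 6]
midpoint 4.375: p = 43.212891 > 0 → [4.375, 6]
midpoint 5.1875: p = -15.6394 < 0 → [4.375, 5.1875]
midpoint 4.78125: p = 16.6491 > 0 → [4.78125, 5.1875]
midpoint 4.984375: p = 1.2456 > 0 → [4.984375, 5.1875]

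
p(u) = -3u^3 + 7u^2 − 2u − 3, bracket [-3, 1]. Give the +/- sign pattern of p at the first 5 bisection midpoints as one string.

+-+--

midpoint -1: p = 9 > 0 → [-1, 1]
midpoint 0: p = -3 < 0 → [-1, 0]
midpoint -0.5: p = 0.125 > 0 → [-0.5, 0]
midpoint -0.25: p = -2.0156 < 0 → [-0.5, -0.25]
midpoint -0.375: p = -1.1074 < 0 → [-0.5, -0.375]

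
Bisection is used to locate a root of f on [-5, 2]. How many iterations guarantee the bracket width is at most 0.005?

Width after n steps is 7/2^n. Need 2^n ≥ 7/0.005 = 1400.
2^10 = 1024 < 1400 ≤ 2^11 = 2048, so n = 11.

11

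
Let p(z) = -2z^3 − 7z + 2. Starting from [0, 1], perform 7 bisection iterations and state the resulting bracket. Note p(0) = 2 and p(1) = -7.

[0.2734375, 0.28125]

p(0.5) = -1.75 < 0, so the root lies in [0, 0.5]
p(0.25) = 0.21875 > 0, so the root lies in [0.25, 0.5]
p(0.375) = -0.730469 < 0, so the root lies in [0.25, 0.375]
p(0.3125) = -0.2485 < 0, so the root lies in [0.25, 0.3125]
p(0.28125) = -0.0132 < 0, so the root lies in [0.25, 0.28125]
p(0.265625) = 0.1031 > 0, so the root lies in [0.265625, 0.28125]
p(0.2734375) = 0.045 > 0, so the root lies in [0.2734375, 0.28125]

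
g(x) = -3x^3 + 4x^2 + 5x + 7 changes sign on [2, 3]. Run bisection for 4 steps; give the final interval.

midpoint 2.5: g = -2.375 < 0 → [2, 2.5]
midpoint 2.25: g = 4.328125 > 0 → [2.25, 2.5]
midpoint 2.375: g = 1.248047 > 0 → [2.375, 2.5]
midpoint 2.4375: g = -0.4934 < 0 → [2.375, 2.4375]

[2.375, 2.4375]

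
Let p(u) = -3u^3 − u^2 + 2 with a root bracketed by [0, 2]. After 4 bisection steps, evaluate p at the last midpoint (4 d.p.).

u = 1 gives p = -2, negative; keep [0, 1]
u = 0.5 gives p = 1.375, positive; keep [0.5, 1]
u = 0.75 gives p = 0.171875, positive; keep [0.75, 1]
u = 0.875 gives p = -0.7754, negative; keep [0.75, 0.875]

-0.7754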